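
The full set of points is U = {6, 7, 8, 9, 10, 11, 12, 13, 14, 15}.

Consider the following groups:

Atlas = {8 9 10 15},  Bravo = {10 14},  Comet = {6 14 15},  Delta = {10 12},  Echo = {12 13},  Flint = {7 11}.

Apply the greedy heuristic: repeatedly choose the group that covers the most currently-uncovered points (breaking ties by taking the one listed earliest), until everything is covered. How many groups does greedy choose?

Greedy: pick Atlas (covers 4 new) → pick Comet (covers 2 new) → pick Echo (covers 2 new) → pick Flint (covers 2 new). Total picks: 4.

4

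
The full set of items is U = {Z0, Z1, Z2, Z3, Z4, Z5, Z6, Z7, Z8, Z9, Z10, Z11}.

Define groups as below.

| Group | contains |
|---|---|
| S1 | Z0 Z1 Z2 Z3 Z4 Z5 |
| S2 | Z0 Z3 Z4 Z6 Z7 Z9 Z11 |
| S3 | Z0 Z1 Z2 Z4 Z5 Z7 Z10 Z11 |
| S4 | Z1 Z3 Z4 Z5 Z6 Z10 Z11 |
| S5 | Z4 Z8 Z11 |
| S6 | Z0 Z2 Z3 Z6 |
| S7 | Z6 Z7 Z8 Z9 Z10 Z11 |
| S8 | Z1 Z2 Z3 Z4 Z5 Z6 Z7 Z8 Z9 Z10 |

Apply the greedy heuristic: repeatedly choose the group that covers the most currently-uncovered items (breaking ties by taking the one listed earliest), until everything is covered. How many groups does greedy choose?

Greedy: pick S8 (covers 10 new) → pick S2 (covers 2 new). Total picks: 2.

2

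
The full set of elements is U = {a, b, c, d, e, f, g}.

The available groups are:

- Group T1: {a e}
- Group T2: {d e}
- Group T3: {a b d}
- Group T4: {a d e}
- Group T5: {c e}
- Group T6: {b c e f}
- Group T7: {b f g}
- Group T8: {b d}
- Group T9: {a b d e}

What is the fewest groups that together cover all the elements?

Take {T3, T6, T7}. Their union is {a, b, c, d, e, f, g}, which is all 7 elements.
Only T7 contains g, so T7 is forced; the remaining 4 elements need at least 2 more groups (each remaining group adds at most 3) — so at least 3 groups are needed, and 3 is optimal.

3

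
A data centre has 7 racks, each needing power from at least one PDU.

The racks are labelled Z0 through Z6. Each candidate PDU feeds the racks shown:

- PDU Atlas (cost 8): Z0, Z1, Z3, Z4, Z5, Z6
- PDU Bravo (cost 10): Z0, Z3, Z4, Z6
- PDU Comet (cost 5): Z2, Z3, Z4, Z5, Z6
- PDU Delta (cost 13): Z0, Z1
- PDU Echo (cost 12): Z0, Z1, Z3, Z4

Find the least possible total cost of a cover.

13

Atlas, Comet together cover every rack (Atlas ∪ Comet = {Z0, Z1, Z2, Z3, Z4, Z5, Z6}); total cost 8 + 5 = 13.
No covering selection has total cost below 13.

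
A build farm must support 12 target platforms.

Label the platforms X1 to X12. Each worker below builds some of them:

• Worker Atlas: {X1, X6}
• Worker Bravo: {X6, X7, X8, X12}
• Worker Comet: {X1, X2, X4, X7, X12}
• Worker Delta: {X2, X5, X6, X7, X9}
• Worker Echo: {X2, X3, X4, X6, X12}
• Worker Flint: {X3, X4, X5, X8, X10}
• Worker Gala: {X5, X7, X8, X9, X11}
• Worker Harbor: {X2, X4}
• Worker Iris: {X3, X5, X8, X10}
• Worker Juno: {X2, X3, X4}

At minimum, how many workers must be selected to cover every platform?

Take {Comet, Delta, Gala, Iris}. Their union is {X1, X2, X3, X4, X5, X6, X7, X8, X9, X10, X11, X12}, which is all 12 platforms.
No 3 of the 10 workers cover everything (all 120 combinations miss at least one platform), so 4 is optimal.

4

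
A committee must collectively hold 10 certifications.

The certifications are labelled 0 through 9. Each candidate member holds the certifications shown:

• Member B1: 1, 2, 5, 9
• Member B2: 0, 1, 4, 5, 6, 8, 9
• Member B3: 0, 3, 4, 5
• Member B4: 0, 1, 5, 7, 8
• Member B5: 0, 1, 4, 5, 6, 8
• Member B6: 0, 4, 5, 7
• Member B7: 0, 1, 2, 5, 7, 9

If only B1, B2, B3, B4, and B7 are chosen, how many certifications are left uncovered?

Union of B1, B2, B3, B4, B7 = {0, 1, 2, 3, 4, 5, 6, 7, 8, 9} — that's every certification, so 0 are uncovered.

0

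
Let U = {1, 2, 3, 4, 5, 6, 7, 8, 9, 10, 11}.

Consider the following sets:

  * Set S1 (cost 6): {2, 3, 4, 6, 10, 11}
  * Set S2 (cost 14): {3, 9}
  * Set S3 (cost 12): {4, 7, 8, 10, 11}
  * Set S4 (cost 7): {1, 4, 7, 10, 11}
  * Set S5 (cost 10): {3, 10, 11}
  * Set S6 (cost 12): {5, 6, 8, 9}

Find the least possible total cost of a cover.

S1, S4, S6 together cover every point (S1 ∪ S4 ∪ S6 = {1, 2, 3, 4, 5, 6, 7, 8, 9, 10, 11}); total cost 6 + 7 + 12 = 25.
No covering selection has total cost below 25.

25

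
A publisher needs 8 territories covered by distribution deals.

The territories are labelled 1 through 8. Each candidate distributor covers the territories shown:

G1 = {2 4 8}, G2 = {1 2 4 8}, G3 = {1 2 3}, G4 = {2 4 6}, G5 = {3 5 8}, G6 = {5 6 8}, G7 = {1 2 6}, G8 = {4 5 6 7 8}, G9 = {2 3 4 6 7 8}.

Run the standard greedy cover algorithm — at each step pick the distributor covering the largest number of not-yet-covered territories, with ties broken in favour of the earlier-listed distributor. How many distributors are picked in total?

3

Greedy: pick G9 (covers 6 new) → pick G2 (covers 1 new) → pick G5 (covers 1 new). Total picks: 3.
(The true minimum cover uses only 2 distributors, so greedy is not optimal here.)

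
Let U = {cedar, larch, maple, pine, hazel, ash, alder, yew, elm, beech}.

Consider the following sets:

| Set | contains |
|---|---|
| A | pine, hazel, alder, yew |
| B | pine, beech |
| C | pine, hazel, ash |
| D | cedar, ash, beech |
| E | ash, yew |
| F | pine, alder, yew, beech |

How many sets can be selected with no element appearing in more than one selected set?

A, D are pairwise disjoint (A={pine,hazel,alder,yew}; D={cedar,ash,beech}).
Every remaining set overlaps one of these, and no 3 of the listed sets are pairwise disjoint, so 2 is the maximum.

2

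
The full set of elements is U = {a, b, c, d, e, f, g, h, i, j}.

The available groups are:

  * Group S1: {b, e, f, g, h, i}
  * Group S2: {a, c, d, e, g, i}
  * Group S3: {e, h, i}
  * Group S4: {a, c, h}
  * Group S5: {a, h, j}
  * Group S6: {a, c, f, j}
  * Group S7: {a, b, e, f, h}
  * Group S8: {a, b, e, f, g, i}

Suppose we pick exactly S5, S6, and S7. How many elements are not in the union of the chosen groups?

Union of S5, S6, S7 = {a, b, c, e, f, h, j}.
Not covered: d, g, i — 3 elements.

3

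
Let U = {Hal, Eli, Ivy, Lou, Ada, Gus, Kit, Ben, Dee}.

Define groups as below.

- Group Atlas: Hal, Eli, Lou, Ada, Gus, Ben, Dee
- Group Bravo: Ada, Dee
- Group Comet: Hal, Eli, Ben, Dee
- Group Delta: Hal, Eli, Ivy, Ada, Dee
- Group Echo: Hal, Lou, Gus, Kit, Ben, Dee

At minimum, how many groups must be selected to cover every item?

2

Delta and Echo cover everything between them: the union {Hal, Eli, Ivy, Lou, Ada, Gus, Kit, Ben, Dee} is all of U.
No single group has all 9 items (the largest, Atlas, has 7), so 2 is optimal.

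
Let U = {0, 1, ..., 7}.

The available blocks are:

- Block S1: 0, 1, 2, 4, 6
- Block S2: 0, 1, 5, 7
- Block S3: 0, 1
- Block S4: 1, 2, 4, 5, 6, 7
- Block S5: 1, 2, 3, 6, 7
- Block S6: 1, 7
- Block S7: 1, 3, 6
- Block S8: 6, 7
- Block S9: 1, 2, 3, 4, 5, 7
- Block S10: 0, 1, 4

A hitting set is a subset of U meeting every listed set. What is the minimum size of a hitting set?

2

Take H = {1, 7}. Each listed block contains at least one of these, so H is a hitting set of size 2.
The blocks S8, S10 are pairwise disjoint, so any hitting set needs a separate element for each — at least 2. Hence 2 is optimal.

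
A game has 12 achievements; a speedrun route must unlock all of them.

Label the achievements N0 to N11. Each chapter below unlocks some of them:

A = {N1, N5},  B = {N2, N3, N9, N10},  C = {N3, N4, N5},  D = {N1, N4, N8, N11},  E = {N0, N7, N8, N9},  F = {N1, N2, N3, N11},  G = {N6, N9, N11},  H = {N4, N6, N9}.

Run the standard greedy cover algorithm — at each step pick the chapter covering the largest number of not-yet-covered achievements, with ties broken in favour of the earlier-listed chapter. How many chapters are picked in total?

Greedy: pick B (covers 4 new) → pick D (covers 4 new) → pick E (covers 2 new) → pick A (covers 1 new) → pick G (covers 1 new). Total picks: 5.

5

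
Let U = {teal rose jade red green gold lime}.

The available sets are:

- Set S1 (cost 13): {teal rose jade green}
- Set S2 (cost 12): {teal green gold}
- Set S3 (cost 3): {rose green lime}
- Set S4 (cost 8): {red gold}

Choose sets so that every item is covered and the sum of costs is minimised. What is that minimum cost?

S1, S3, S4 together cover every item (S1 ∪ S3 ∪ S4 = {teal, rose, jade, red, green, gold, lime}); total cost 13 + 3 + 8 = 24.
No covering selection has total cost below 24.

24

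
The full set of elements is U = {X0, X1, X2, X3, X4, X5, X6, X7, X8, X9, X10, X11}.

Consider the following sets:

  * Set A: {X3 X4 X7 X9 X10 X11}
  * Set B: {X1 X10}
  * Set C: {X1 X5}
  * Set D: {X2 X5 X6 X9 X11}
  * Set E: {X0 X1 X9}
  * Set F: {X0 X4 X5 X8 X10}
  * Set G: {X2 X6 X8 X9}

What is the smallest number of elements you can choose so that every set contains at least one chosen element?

3

The 3 elements {X5, X9, X10} hit every set.
No choice of 2 elements meets every set, so 3 is the minimum.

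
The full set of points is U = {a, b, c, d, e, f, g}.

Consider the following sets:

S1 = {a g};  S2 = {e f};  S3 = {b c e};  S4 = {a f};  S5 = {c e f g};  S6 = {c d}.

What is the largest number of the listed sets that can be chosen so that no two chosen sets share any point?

S1, S2, S6 are pairwise disjoint (S1={a,g}; S2={e,f}; S6={c,d}).
Every remaining set overlaps one of these, and no 4 of the listed sets are pairwise disjoint, so 3 is the maximum.

3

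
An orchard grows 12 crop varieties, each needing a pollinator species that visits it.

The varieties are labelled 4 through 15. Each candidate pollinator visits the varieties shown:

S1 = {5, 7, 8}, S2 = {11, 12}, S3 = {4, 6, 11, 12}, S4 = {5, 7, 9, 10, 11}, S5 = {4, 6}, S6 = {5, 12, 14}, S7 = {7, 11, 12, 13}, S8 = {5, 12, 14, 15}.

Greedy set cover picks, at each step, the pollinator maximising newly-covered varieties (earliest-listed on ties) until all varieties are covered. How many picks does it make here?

Greedy: pick S4 (covers 5 new) → pick S3 (covers 3 new) → pick S8 (covers 2 new) → pick S1 (covers 1 new) → pick S7 (covers 1 new). Total picks: 5.

5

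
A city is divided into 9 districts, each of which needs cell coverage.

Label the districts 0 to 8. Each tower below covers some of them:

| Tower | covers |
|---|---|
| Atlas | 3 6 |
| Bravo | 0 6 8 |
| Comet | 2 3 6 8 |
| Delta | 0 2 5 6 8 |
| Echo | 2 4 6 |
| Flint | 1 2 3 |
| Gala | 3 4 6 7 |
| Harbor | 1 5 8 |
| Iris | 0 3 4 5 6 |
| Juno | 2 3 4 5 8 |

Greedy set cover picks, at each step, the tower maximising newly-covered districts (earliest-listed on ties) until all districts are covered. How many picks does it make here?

Greedy: pick Delta (covers 5 new) → pick Gala (covers 3 new) → pick Flint (covers 1 new). Total picks: 3.

3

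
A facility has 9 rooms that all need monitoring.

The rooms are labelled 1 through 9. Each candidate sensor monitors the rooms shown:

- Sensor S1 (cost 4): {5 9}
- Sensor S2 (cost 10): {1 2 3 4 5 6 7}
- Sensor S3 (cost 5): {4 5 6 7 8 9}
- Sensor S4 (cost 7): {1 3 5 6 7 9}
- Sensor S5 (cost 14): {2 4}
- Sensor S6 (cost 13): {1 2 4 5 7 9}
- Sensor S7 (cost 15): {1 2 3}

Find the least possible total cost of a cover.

15

S2, S3 together cover every room (S2 ∪ S3 = {1, 2, 3, 4, 5, 6, 7, 8, 9}); total cost 10 + 5 = 15.
No covering selection has total cost below 15.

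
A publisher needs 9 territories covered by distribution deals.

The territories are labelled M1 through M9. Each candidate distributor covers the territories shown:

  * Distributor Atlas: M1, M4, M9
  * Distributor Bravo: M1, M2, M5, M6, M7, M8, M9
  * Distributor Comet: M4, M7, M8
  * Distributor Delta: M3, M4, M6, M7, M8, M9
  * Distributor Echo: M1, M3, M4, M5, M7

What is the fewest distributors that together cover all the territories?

2

Bravo and Echo together: Bravo ∪ Echo = {M1, M2, M3, M4, M5, M6, M7, M8, M9} — every territory is covered.
No single distributor has all 9 territories (the largest, Bravo, has 7), so 2 is optimal.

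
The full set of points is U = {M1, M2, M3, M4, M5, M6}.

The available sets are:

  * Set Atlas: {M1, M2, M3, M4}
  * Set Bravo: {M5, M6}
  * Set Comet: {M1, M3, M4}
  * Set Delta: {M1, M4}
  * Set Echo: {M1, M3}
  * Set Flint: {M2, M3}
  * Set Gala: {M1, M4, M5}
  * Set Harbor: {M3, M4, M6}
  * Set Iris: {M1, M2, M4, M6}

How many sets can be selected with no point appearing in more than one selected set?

Bravo, Delta, Flint are pairwise disjoint (Bravo={M5,M6}; Delta={M1,M4}; Flint={M2,M3}).
Every remaining set overlaps one of these, and no 4 of the listed sets are pairwise disjoint, so 3 is the maximum.

3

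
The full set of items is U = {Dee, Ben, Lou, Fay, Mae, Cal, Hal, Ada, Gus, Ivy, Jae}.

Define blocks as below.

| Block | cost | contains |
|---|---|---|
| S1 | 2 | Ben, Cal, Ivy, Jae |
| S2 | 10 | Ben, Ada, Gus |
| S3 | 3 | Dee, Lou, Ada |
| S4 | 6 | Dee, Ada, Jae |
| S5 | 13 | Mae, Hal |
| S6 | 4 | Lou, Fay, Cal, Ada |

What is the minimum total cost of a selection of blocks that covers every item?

S1, S2, S3, S5, S6 together cover every item (S1 ∪ S2 ∪ S3 ∪ S5 ∪ S6 = {Dee, Ben, Lou, Fay, Mae, Cal, Hal, Ada, Gus, Ivy, Jae}); total cost 2 + 10 + 3 + 13 + 4 = 32.
No covering selection has total cost below 32.

32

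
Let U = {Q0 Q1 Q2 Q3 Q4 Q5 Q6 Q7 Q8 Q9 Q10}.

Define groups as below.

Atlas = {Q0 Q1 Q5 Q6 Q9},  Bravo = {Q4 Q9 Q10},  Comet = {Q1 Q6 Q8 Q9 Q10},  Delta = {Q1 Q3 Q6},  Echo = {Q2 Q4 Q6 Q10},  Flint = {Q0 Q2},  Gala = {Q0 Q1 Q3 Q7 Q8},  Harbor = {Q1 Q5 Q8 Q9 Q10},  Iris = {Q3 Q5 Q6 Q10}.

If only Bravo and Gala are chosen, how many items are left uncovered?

Union of Bravo, Gala = {Q0, Q1, Q3, Q4, Q7, Q8, Q9, Q10}.
Not covered: Q2, Q5, Q6 — 3 items.

3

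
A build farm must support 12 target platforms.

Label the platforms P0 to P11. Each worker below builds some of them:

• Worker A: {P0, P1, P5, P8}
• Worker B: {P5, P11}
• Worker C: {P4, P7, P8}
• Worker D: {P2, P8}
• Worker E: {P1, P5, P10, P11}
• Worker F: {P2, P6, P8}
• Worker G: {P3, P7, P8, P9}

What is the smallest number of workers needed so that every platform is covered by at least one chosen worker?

5

Take {A, C, E, F, G}. Their union is {P0, P1, P2, P3, P4, P5, P6, P7, P8, P9, P10, P11}, which is all 12 platforms.
No 4 of the 7 workers cover everything (all 35 combinations miss at least one platform), so 5 is optimal.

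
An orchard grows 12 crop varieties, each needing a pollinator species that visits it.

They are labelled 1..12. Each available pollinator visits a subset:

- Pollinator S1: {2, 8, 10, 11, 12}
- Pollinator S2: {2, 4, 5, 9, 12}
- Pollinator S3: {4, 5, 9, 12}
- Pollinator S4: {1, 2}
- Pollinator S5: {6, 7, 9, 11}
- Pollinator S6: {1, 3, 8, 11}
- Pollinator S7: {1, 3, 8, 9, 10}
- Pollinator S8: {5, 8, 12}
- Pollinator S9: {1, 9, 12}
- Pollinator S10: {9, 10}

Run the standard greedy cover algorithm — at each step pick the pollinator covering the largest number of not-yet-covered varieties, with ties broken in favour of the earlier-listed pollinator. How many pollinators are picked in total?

4

Greedy: pick S1 (covers 5 new) → pick S2 (covers 3 new) → pick S5 (covers 2 new) → pick S6 (covers 2 new). Total picks: 4.
(The true minimum cover uses only 3 pollinators, so greedy is not optimal here.)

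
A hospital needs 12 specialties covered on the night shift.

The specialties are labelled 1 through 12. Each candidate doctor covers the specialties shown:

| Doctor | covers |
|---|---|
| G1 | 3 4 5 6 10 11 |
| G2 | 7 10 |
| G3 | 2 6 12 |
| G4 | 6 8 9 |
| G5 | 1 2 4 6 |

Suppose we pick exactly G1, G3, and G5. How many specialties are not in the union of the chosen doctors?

Union of G1, G3, G5 = {1, 2, 3, 4, 5, 6, 10, 11, 12}.
Not covered: 7, 8, 9 — 3 specialties.

3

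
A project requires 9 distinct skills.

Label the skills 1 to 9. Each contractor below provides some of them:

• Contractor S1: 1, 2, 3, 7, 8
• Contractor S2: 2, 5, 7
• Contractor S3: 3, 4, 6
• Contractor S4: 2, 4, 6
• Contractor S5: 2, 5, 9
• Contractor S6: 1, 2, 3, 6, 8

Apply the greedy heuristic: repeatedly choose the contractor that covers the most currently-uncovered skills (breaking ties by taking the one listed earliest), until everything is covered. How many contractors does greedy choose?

3

Greedy: pick S1 (covers 5 new) → pick S3 (covers 2 new) → pick S5 (covers 2 new). Total picks: 3.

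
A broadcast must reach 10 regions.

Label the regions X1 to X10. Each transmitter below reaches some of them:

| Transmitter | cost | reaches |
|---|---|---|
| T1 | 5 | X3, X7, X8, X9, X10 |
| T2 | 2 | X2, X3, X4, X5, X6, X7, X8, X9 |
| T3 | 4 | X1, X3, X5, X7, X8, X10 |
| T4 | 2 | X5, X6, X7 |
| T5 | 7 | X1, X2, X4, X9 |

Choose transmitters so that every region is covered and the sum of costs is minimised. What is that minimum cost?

T2, T3 together cover every region (T2 ∪ T3 = {X1, X2, X3, X4, X5, X6, X7, X8, X9, X10}); total cost 2 + 4 = 6.
No covering selection has total cost below 6.

6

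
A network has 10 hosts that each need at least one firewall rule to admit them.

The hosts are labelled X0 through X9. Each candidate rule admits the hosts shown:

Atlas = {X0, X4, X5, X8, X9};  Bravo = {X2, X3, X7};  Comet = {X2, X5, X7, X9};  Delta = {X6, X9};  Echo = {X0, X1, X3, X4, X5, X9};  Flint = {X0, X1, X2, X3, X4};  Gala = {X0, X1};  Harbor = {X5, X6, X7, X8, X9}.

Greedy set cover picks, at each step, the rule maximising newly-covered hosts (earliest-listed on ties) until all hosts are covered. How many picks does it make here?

3

Greedy: pick Echo (covers 6 new) → pick Harbor (covers 3 new) → pick Bravo (covers 1 new). Total picks: 3.
(The true minimum cover uses only 2 rules, so greedy is not optimal here.)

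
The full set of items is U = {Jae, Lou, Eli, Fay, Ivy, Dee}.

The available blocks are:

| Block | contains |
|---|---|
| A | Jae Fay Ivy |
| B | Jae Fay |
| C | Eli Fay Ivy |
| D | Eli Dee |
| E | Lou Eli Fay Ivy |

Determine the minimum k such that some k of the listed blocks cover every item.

3

B and D and E together: B ∪ D ∪ E = {Jae, Lou, Eli, Fay, Ivy, Dee} — every item is covered.
Only E contains Lou, so E is forced; the remaining 2 items need at least 2 more blocks (each remaining block adds at most 1) — so at least 3 blocks are needed, and 3 is optimal.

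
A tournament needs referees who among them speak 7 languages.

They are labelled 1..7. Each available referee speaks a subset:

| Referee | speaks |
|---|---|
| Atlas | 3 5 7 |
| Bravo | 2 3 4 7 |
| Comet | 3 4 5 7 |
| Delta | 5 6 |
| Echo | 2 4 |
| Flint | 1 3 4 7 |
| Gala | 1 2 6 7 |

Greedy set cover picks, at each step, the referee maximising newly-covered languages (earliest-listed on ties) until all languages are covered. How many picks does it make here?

Greedy: pick Bravo (covers 4 new) → pick Delta (covers 2 new) → pick Flint (covers 1 new). Total picks: 3.
(The true minimum cover uses only 2 referees, so greedy is not optimal here.)

3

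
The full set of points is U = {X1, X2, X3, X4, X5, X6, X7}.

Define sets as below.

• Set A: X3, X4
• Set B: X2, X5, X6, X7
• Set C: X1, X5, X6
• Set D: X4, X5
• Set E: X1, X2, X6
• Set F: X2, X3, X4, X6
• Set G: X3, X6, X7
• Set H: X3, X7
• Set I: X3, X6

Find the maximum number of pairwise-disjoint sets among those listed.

D, E, H are pairwise disjoint (D={X4,X5}; E={X1,X2,X6}; H={X3,X7}).
Every remaining set overlaps one of these, and no 4 of the listed sets are pairwise disjoint, so 3 is the maximum.

3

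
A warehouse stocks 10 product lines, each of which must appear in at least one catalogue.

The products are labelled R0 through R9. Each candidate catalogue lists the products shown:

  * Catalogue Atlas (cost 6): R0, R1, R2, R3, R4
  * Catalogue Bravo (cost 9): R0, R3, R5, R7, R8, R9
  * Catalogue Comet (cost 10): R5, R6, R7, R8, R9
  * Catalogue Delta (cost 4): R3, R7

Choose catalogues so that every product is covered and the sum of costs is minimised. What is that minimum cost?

16

Atlas, Comet together cover every product (Atlas ∪ Comet = {R0, R1, R2, R3, R4, R5, R6, R7, R8, R9}); total cost 6 + 10 = 16.
No covering selection has total cost below 16.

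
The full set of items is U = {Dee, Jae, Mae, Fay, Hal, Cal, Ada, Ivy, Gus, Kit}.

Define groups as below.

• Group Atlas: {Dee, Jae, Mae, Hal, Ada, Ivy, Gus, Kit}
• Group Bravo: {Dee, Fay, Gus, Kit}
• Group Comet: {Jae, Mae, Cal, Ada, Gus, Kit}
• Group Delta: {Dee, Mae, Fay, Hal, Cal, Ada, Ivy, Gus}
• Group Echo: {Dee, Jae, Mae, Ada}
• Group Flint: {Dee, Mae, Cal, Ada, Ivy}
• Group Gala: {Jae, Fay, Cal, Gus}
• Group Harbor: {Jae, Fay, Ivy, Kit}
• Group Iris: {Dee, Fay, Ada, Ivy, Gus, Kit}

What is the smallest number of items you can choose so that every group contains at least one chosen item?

2

The 2 items {Fay, Ada} hit every group.
No single item lies in every group, so at least 2 are needed and 2 is optimal.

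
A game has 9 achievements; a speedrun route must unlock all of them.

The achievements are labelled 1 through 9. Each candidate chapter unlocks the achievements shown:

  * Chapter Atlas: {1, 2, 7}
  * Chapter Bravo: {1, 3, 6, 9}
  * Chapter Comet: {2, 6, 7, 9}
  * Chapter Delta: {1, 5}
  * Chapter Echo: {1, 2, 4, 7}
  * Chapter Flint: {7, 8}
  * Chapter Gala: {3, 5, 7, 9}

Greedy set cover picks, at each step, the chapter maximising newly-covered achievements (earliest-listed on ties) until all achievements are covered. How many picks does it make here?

4

Greedy: pick Bravo (covers 4 new) → pick Echo (covers 3 new) → pick Delta (covers 1 new) → pick Flint (covers 1 new). Total picks: 4.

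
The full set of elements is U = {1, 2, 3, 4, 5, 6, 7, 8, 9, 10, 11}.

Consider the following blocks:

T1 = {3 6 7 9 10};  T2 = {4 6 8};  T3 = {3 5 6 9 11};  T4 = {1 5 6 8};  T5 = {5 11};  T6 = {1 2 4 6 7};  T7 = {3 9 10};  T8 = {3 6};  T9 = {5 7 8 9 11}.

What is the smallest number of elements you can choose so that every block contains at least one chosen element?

H = {6, 10, 11} meets every block (each contains at least one member of H), and |H| = 3.
The blocks T5, T6, T7 are pairwise disjoint, so any hitting set needs a separate element for each — at least 3. Hence 3 is optimal.

3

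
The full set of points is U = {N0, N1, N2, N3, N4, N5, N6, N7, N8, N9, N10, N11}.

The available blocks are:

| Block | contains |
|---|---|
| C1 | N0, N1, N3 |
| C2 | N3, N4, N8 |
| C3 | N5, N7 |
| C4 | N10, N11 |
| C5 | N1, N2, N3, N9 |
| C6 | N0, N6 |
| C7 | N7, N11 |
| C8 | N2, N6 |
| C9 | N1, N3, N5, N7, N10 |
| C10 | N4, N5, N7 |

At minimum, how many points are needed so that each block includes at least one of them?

4

H = {N3, N6, N7, N11} meets every block (each contains at least one member of H), and |H| = 4.
The blocks C1, C3, C4, C8 are pairwise disjoint, so any hitting set needs a separate point for each — at least 4. Hence 4 is optimal.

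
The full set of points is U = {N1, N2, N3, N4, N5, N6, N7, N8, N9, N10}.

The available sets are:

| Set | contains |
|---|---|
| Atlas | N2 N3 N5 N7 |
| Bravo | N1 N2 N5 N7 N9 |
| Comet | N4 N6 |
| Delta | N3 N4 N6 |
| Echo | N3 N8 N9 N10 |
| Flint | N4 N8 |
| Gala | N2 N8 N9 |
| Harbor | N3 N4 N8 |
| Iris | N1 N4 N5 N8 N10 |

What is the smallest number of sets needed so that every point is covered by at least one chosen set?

3

Take {Bravo, Comet, Echo}. Their union is {N1, N2, N3, N4, N5, N6, N7, N8, N9, N10}, which is all 10 points.
No 2 of the 9 sets cover everything (all 36 combinations miss at least one point), so 3 is optimal.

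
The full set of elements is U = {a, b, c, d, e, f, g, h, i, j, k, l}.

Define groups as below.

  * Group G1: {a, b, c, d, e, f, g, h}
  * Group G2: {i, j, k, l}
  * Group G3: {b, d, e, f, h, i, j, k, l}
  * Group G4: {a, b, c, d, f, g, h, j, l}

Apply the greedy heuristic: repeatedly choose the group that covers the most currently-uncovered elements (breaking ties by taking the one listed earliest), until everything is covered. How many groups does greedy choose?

Greedy: pick G3 (covers 9 new) → pick G1 (covers 3 new). Total picks: 2.

2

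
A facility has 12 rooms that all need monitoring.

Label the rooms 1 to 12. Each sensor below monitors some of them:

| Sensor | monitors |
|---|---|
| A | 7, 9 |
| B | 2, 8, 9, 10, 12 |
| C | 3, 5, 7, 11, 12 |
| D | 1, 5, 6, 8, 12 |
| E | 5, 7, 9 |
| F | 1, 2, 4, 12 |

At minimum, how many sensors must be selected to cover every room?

4

Take {B, C, D, F}. Their union is {1, 2, 3, 4, 5, 6, 7, 8, 9, 10, 11, 12}, which is all 12 rooms.
Only D contains 6, so D is forced; the remaining 7 rooms need at least 3 more sensors (each remaining sensor adds at most 3) — so at least 4 sensors are needed, and 4 is optimal.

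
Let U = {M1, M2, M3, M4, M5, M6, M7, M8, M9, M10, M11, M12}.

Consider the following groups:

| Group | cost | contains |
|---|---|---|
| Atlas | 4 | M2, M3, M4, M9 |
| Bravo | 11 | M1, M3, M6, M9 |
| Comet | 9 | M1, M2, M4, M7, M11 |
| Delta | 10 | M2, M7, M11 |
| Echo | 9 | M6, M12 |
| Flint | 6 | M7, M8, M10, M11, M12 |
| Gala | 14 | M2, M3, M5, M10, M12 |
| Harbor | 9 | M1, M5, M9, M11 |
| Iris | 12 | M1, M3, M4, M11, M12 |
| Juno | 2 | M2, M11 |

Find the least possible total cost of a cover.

Atlas, Echo, Flint, Harbor together cover every element (Atlas ∪ Echo ∪ Flint ∪ Harbor = {M1, M2, M3, M4, M5, M6, M7, M8, M9, M10, M11, M12}); total cost 4 + 9 + 6 + 9 = 28.
No covering selection has total cost below 28.

28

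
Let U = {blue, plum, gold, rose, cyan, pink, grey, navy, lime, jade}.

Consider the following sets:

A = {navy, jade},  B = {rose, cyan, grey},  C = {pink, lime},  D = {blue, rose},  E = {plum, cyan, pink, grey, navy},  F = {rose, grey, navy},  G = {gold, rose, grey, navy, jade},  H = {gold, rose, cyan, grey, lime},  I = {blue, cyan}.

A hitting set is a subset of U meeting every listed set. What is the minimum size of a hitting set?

T = {rose, cyan, pink, navy} meets every set (each contains at least one member of T), and |T| = 4.
No choice of 3 elements meets every set, so 4 is the minimum.

4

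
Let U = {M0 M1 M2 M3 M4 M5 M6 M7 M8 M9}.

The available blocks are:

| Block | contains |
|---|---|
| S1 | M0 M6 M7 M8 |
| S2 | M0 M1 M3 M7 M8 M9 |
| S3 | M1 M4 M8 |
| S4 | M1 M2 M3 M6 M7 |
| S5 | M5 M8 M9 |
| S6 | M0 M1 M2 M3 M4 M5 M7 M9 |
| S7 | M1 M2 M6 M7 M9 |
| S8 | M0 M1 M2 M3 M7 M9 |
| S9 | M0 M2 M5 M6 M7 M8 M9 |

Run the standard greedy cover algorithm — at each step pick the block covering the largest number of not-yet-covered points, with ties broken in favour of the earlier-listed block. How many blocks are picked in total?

Greedy: pick S6 (covers 8 new) → pick S1 (covers 2 new). Total picks: 2.

2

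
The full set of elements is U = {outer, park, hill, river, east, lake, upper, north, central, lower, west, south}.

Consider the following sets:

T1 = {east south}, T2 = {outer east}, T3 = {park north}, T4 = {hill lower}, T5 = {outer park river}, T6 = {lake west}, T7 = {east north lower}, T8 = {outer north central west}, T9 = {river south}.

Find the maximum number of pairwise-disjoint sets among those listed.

T2, T3, T4, T6, T9 are pairwise disjoint (T2={outer,east}; T3={park,north}; T4={hill,lower}; T6={lake,west}; T9={river,south}).
Every remaining set overlaps one of these, and no 6 of the listed sets are pairwise disjoint, so 5 is the maximum.

5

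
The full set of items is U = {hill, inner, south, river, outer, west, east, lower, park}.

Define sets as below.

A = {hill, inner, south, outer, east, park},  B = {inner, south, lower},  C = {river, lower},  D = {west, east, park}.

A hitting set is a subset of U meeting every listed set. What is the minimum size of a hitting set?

H = {lower, park} meets every set (each contains at least one member of H), and |H| = 2.
The sets C, D are pairwise disjoint, so any hitting set needs a separate item for each — at least 2. Hence 2 is optimal.

2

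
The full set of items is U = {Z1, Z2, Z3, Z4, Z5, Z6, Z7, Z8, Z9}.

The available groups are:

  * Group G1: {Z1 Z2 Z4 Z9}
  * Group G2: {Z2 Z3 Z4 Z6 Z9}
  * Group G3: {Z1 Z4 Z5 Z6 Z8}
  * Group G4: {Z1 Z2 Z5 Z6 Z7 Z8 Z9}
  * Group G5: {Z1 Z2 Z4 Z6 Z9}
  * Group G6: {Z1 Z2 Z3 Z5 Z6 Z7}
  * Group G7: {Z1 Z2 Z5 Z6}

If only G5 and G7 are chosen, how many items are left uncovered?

Union of G5, G7 = {Z1, Z2, Z4, Z5, Z6, Z9}.
Not covered: Z3, Z7, Z8 — 3 items.

3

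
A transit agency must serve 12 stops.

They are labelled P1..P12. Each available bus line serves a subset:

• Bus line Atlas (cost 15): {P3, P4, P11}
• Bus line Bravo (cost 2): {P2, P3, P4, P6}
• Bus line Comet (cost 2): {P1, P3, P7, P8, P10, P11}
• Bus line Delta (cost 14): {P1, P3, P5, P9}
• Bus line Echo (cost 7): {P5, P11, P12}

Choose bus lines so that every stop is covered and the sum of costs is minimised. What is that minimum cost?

25

Bravo, Comet, Delta, Echo together cover every stop (Bravo ∪ Comet ∪ Delta ∪ Echo = {P1, P2, P3, P4, P5, P6, P7, P8, P9, P10, P11, P12}); total cost 2 + 2 + 14 + 7 = 25.
No covering selection has total cost below 25.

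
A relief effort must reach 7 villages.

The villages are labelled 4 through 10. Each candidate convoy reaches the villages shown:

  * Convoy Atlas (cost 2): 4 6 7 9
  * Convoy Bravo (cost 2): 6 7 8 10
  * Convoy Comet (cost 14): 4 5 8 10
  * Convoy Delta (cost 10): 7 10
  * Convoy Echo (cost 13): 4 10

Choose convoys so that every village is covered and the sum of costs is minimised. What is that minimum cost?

Atlas, Comet together cover every village (Atlas ∪ Comet = {4, 5, 6, 7, 8, 9, 10}); total cost 2 + 14 = 16.
The greedy pick Atlas, Bravo, Comet costs 18; no covering selection beats 16.

16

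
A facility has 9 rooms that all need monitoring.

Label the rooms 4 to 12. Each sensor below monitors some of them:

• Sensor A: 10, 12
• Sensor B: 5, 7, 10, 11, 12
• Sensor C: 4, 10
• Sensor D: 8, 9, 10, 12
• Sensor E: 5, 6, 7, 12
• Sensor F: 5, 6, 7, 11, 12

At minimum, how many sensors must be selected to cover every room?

3

Take {C, D, F}. Their union is {4, 5, 6, 7, 8, 9, 10, 11, 12}, which is all 9 rooms.
Only C contains 4, so C is forced; the remaining 7 rooms need at least 2 more sensors (each remaining sensor adds at most 5) — so at least 3 sensors are needed, and 3 is optimal.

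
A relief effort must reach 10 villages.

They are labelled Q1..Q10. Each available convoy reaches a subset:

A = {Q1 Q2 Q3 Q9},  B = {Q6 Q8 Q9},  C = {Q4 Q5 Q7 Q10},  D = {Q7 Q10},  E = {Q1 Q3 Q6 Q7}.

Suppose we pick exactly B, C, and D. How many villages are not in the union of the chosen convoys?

3

Union of B, C, D = {Q4, Q5, Q6, Q7, Q8, Q9, Q10}.
Not covered: Q1, Q2, Q3 — 3 villages.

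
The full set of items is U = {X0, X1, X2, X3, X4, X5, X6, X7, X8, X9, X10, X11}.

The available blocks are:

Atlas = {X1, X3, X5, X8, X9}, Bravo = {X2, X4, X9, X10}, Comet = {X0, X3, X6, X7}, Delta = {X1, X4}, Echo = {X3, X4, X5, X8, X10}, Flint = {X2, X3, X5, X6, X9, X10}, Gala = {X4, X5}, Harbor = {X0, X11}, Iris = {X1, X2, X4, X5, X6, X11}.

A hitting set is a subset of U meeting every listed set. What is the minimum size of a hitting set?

3

The 3 items {X0, X4, X9} hit every block.
The blocks Delta, Flint, Harbor are pairwise disjoint, so any hitting set needs a separate item for each — at least 3. Hence 3 is optimal.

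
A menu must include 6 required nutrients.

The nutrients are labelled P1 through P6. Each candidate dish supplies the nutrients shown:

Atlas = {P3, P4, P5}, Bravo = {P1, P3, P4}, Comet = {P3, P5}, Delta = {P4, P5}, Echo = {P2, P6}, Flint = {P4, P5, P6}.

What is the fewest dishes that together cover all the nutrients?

Atlas and Bravo and Echo together: Atlas ∪ Bravo ∪ Echo = {P1, P2, P3, P4, P5, P6} — every nutrient is covered.
Only Bravo contains P1, so Bravo is forced; the remaining 3 nutrients need at least 2 more dishes (each remaining dish adds at most 2) — so at least 3 dishes are needed, and 3 is optimal.

3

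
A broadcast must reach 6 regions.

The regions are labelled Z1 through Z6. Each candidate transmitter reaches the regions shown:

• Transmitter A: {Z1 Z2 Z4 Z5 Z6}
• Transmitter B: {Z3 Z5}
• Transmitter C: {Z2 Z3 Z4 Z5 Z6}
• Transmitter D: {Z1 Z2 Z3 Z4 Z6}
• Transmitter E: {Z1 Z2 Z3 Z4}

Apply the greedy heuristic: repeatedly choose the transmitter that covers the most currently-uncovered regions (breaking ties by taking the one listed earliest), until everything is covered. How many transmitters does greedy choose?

Greedy: pick A (covers 5 new) → pick B (covers 1 new). Total picks: 2.

2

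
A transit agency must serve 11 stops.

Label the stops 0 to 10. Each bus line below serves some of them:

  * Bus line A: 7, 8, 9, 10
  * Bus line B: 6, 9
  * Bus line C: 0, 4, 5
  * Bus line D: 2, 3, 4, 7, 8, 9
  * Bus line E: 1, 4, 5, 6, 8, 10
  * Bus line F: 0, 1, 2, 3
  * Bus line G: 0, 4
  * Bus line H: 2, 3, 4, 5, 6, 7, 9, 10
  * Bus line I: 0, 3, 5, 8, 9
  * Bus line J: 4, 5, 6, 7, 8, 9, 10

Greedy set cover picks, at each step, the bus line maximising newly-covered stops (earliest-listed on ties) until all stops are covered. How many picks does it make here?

3

Greedy: pick H (covers 8 new) → pick E (covers 2 new) → pick C (covers 1 new). Total picks: 3.
(The true minimum cover uses only 2 bus lines, so greedy is not optimal here.)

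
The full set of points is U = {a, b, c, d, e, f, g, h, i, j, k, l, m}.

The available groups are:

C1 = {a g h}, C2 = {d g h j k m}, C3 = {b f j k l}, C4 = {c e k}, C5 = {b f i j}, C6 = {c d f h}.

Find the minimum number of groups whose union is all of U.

C1, C2, C3, C4, and C5 cover everything between them: the union {a, b, c, d, e, f, g, h, i, j, k, l, m} is all of U.
No 4 of the 6 groups cover everything (all 15 combinations miss at least one point), so 5 is optimal.

5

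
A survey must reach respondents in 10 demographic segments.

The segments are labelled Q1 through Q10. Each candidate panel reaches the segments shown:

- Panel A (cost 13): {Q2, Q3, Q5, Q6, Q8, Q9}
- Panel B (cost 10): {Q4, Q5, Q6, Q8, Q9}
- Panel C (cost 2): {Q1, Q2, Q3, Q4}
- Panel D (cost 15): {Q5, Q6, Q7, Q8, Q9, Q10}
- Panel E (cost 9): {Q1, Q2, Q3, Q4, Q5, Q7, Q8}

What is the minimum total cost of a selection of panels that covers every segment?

C, D together cover every segment (C ∪ D = {Q1, Q2, Q3, Q4, Q5, Q6, Q7, Q8, Q9, Q10}); total cost 2 + 15 = 17.
The greedy pick C, B, D costs 27; no covering selection beats 17.

17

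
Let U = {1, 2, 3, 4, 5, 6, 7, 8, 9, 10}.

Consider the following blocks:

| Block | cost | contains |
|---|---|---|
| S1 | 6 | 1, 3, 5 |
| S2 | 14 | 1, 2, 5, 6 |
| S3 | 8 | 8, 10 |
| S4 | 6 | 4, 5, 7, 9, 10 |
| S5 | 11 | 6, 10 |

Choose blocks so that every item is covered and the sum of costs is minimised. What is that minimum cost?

34

S1, S2, S3, S4 together cover every item (S1 ∪ S2 ∪ S3 ∪ S4 = {1, 2, 3, 4, 5, 6, 7, 8, 9, 10}); total cost 6 + 14 + 8 + 6 = 34.
No covering selection has total cost below 34.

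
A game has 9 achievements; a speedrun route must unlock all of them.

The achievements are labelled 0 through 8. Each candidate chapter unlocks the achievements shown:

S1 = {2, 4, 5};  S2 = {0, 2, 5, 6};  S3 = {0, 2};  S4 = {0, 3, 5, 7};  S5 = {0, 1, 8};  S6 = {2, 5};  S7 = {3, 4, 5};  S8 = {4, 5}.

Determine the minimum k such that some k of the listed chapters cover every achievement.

4

S2 and S4 and S5 and S8 together: S2 ∪ S4 ∪ S5 ∪ S8 = {0, 1, 2, 3, 4, 5, 6, 7, 8} — every achievement is covered.
Only S2 contains 6, so S2 is forced; the remaining 5 achievements need at least 3 more chapters (each remaining chapter adds at most 2) — so at least 4 chapters are needed, and 4 is optimal.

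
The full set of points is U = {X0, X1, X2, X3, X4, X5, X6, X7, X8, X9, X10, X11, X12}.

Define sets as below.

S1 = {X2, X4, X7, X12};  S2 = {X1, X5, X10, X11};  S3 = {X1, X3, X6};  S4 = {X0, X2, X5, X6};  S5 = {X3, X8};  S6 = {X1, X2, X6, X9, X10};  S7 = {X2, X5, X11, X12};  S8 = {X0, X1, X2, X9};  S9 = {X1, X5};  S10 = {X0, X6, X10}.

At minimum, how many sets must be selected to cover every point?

5

S1, S2, S4, S5, and S6 cover everything between them: the union {X0, X1, X2, X3, X4, X5, X6, X7, X8, X9, X10, X11, X12} is all of U.
No 4 of the 10 sets cover everything (all 210 combinations miss at least one point), so 5 is optimal.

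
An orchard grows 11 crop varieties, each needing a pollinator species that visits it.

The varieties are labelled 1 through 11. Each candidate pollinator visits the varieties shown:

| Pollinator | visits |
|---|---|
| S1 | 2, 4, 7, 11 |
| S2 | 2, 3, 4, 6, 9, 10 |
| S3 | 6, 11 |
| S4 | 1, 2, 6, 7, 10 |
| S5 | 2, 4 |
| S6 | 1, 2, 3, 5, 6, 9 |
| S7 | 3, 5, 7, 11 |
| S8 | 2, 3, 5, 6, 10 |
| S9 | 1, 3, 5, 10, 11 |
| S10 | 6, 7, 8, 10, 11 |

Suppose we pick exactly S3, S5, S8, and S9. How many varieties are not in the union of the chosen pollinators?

Union of S3, S5, S8, S9 = {1, 2, 3, 4, 5, 6, 10, 11}.
Not covered: 7, 8, 9 — 3 varieties.

3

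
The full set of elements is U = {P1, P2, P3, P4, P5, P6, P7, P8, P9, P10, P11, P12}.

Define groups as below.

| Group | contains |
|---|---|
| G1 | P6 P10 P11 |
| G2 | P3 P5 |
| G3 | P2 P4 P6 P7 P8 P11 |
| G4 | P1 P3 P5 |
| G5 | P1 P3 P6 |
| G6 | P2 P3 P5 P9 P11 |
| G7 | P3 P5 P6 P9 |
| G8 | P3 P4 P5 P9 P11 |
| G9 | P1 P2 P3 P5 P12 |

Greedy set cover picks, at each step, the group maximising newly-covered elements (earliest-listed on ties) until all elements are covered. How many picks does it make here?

Greedy: pick G3 (covers 6 new) → pick G9 (covers 4 new) → pick G1 (covers 1 new) → pick G6 (covers 1 new). Total picks: 4.

4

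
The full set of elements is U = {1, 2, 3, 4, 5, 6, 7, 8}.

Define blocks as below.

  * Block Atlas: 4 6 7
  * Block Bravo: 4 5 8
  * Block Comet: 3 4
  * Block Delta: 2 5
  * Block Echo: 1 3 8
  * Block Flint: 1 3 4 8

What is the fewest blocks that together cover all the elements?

3

Atlas and Delta and Echo together: Atlas ∪ Delta ∪ Echo = {1, 2, 3, 4, 5, 6, 7, 8} — every element is covered.
Only Delta contains 2, so Delta is forced; the remaining 6 elements need at least 2 more blocks (each remaining block adds at most 4) — so at least 3 blocks are needed, and 3 is optimal.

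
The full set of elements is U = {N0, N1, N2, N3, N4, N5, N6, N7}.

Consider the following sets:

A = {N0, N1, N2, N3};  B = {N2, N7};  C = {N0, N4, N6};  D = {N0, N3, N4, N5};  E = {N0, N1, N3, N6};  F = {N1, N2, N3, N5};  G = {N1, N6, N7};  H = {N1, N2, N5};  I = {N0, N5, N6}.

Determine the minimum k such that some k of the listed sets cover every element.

3

B and D and G together: B ∪ D ∪ G = {N0, N1, N2, N3, N4, N5, N6, N7} — every element is covered.
No 2 of the 9 sets cover everything (all 36 combinations miss at least one element), so 3 is optimal.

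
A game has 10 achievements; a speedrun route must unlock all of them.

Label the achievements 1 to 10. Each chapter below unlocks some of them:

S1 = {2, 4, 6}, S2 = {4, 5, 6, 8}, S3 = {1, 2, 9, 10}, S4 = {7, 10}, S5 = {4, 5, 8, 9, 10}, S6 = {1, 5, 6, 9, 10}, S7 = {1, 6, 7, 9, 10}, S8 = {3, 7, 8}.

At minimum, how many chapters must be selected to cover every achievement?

Take {S2, S3, S8}. Their union is {1, 2, 3, 4, 5, 6, 7, 8, 9, 10}, which is all 10 achievements.
Only S8 contains 3, so S8 is forced; the remaining 7 achievements need at least 2 more chapters (each remaining chapter adds at most 5) — so at least 3 chapters are needed, and 3 is optimal.

3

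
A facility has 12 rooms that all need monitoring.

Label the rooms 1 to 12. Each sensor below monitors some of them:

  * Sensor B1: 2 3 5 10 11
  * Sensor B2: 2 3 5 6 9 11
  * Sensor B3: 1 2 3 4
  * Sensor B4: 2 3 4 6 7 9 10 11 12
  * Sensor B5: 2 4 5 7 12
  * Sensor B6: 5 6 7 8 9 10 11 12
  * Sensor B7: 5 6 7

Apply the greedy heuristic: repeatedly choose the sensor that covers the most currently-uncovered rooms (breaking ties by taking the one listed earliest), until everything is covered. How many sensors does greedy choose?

Greedy: pick B4 (covers 9 new) → pick B6 (covers 2 new) → pick B3 (covers 1 new). Total picks: 3.
(The true minimum cover uses only 2 sensors, so greedy is not optimal here.)

3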